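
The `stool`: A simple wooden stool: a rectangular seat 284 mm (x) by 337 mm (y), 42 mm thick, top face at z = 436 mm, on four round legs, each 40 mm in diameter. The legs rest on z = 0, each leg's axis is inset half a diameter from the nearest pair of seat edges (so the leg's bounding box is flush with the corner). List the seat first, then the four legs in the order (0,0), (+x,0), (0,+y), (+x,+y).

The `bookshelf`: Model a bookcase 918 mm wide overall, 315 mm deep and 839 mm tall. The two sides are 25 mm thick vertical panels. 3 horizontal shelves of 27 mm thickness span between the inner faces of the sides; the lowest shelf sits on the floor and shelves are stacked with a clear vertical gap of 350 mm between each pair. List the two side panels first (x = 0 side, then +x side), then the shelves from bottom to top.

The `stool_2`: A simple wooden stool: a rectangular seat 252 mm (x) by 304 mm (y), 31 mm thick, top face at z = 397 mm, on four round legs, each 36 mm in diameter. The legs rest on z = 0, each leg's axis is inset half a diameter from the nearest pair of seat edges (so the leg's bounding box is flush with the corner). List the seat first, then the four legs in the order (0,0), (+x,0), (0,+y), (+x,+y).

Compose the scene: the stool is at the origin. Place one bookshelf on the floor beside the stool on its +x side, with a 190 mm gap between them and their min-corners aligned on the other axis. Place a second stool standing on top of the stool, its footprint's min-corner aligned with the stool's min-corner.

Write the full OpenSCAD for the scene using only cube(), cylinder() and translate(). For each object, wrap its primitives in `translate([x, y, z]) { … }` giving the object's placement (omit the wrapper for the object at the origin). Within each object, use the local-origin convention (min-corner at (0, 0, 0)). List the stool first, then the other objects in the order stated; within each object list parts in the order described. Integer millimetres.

translate([0, 0, 394]) cube([284, 337, 42]);
translate([20, 20, 0]) cylinder(h = 394, r = 20);
translate([264, 20, 0]) cylinder(h = 394, r = 20);
translate([20, 317, 0]) cylinder(h = 394, r = 20);
translate([264, 317, 0]) cylinder(h = 394, r = 20);
translate([474, 0, 0]) {
  cube([25, 315, 839]);
  translate([893, 0, 0]) cube([25, 315, 839]);
  translate([25, 0, 0]) cube([868, 315, 27]);
  translate([25, 0, 377]) cube([868, 315, 27]);
  translate([25, 0, 754]) cube([868, 315, 27]);
}
translate([0, 0, 436]) {
  translate([0, 0, 366]) cube([252, 304, 31]);
  translate([18, 18, 0]) cylinder(h = 366, r = 18);
  translate([234, 18, 0]) cylinder(h = 366, r = 18);
  translate([18, 286, 0]) cylinder(h = 366, r = 18);
  translate([234, 286, 0]) cylinder(h = 366, r = 18);
}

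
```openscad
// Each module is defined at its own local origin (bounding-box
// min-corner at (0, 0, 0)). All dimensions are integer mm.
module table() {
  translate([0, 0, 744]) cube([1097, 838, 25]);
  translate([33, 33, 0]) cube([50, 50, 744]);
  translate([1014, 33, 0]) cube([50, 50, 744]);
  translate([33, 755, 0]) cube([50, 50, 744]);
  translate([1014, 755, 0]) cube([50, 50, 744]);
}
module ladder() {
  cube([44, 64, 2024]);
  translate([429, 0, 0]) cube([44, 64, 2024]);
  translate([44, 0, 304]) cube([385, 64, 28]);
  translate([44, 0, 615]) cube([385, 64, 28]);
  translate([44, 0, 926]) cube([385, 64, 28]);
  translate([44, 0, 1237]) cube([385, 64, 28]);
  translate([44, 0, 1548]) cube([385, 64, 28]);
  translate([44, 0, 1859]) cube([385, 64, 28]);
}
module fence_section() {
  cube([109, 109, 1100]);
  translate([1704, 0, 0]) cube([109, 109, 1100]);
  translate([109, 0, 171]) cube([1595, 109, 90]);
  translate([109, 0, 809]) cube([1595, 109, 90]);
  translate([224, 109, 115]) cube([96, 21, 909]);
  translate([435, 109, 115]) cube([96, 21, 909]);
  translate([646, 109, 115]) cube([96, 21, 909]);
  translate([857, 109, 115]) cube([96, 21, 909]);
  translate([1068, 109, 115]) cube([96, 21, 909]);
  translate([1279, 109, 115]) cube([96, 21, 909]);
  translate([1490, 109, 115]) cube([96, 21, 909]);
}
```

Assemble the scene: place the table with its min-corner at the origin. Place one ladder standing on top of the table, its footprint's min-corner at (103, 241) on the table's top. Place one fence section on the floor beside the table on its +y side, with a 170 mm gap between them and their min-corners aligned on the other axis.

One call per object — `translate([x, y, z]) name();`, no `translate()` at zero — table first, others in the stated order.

table();
translate([103, 241, 769]) ladder();
translate([0, 1008, 0]) fence_section();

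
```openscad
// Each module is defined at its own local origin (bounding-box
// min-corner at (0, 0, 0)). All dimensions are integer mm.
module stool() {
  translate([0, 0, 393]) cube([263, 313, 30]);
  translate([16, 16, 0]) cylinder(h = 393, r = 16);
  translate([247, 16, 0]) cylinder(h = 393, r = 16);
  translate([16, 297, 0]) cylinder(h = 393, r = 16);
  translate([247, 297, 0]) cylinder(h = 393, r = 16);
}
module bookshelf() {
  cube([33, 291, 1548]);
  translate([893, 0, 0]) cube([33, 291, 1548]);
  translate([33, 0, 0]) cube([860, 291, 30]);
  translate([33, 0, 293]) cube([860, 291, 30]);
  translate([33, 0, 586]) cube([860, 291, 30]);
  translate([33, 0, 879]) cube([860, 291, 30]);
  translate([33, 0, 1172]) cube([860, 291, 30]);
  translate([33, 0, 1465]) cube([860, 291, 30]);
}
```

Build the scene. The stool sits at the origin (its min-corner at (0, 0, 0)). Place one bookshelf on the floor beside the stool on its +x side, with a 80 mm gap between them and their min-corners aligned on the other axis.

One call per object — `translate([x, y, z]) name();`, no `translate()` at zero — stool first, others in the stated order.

stool();
translate([343, 0, 0]) bookshelf();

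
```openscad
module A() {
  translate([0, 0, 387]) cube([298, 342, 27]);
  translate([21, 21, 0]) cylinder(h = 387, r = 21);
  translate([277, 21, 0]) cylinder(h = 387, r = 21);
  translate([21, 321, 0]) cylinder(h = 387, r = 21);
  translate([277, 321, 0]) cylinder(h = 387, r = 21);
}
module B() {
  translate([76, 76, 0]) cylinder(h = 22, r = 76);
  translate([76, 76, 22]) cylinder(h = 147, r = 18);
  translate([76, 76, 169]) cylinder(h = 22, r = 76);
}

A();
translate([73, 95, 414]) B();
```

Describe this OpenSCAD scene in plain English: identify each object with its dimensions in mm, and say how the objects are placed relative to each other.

A is a simple wooden stool: a rectangular seat 298 mm (x) by 342 mm (y), 27 mm thick, top face at z = 414 mm, on four round legs, each 42 mm in diameter. The legs rest on z = 0, each leg's axis is inset half a diameter from the nearest pair of seat edges (so the leg's bounding box is flush with the corner).

B is a spool: two coaxial disc flanges of radius 76 mm and thickness 22 mm, joined by a core cylinder of radius 18 mm and height 147 mm. The lower flange rests on z = 0 and the three cylinders share a vertical axis.

The spool is on top of the stool, centred.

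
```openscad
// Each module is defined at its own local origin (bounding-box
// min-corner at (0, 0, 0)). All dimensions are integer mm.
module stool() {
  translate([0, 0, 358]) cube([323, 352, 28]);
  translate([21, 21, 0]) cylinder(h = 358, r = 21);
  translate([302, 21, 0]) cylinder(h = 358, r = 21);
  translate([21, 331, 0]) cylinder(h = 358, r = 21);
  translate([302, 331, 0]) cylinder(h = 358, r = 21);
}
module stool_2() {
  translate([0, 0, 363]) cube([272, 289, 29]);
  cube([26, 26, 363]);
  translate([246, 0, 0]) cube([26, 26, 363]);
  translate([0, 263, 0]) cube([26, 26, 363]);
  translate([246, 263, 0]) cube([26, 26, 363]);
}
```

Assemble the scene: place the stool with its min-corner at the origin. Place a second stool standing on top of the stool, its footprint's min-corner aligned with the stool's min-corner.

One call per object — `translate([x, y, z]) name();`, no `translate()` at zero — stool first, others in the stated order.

stool();
translate([0, 0, 386]) stool_2();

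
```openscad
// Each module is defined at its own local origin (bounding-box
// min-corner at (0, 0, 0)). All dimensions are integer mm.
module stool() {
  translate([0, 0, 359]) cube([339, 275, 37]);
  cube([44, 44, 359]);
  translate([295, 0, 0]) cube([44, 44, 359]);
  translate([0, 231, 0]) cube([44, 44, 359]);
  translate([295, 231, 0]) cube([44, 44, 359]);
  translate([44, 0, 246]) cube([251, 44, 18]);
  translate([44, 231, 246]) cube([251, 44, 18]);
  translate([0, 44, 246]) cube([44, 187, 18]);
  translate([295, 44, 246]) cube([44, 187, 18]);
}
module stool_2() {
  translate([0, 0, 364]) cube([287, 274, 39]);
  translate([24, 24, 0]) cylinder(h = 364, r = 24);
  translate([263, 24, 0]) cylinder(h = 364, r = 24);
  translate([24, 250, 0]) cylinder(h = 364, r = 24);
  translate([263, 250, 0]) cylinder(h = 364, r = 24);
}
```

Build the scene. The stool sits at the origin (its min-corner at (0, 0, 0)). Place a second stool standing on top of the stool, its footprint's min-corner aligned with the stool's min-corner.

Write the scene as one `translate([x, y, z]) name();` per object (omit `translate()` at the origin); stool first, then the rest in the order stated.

stool();
translate([0, 0, 396]) stool_2();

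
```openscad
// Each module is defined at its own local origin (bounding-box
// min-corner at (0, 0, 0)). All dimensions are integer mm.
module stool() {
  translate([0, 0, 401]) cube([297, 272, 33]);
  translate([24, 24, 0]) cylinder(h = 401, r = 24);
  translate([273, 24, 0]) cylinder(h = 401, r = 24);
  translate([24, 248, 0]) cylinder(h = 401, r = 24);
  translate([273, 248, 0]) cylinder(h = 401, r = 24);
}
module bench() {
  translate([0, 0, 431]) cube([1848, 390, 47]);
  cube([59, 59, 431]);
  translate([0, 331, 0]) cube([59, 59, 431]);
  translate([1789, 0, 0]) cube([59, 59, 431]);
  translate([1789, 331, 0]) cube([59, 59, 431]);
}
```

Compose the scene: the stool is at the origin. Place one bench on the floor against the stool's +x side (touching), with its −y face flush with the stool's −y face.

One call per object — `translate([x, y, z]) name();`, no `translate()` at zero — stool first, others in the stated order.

stool();
translate([297, 0, 0]) bench();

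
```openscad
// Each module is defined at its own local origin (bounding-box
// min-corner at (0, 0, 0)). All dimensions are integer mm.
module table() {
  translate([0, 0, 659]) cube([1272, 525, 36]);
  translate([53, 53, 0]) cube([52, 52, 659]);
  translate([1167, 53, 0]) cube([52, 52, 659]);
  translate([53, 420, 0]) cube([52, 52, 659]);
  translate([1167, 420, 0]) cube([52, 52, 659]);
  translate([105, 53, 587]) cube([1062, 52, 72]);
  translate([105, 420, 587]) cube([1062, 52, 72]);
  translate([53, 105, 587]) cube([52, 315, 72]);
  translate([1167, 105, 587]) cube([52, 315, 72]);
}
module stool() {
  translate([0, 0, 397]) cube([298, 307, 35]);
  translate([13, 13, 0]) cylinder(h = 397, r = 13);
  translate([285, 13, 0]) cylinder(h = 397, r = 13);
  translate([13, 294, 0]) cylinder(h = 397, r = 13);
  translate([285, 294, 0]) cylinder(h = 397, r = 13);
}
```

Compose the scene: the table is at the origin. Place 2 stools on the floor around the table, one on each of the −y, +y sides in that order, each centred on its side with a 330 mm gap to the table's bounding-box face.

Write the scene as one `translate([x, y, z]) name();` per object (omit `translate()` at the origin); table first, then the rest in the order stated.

table();
translate([487, -637, 0]) stool();
translate([487, 855, 0]) stool();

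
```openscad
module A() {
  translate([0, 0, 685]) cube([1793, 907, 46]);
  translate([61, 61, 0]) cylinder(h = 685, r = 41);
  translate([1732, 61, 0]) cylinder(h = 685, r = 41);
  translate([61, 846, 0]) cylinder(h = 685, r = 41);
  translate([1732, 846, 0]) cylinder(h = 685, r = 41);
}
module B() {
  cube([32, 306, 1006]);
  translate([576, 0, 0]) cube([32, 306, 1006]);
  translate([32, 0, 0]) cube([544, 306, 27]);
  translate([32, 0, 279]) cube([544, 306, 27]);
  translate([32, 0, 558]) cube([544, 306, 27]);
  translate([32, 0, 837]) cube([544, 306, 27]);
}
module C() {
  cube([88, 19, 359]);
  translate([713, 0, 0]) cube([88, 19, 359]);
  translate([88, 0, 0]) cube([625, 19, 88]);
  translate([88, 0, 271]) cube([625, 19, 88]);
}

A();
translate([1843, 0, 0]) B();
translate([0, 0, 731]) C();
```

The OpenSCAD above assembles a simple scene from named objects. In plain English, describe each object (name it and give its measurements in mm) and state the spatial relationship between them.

A is a table with a 1793×907 mm rectangular top, 46 mm thick, top surface at z = 731 mm, supported by four round legs of 82 mm diameter, each leg's bounding box inset 20 mm from the nearest pair of top edges, running from the floor.

B is an open bookshelf. Two side panels, each 32 mm thick, 306 mm deep and 1006 mm tall, stand 608 mm apart (outside-to-outside). Between them sit 4 shelves, each 27 mm thick and 306 mm deep, spanning the full gap between the sides. The bottom shelf rests on the floor (its underside at z = 0) and the clear gap between one shelf's top and the next shelf's underside is 252 mm.

C is a rectangular picture frame lying in the x–z plane (depth along y). The opening is 625 mm wide (x) by 183 mm tall (z), surrounded by a border 88 mm wide on all four sides. The frame is 19 mm deep and is made of two full-height vertical stiles with two horizontal rails fitted between them.

The bookshelf is on the floor beside the table on its +x side. The picture frame is on top of the table.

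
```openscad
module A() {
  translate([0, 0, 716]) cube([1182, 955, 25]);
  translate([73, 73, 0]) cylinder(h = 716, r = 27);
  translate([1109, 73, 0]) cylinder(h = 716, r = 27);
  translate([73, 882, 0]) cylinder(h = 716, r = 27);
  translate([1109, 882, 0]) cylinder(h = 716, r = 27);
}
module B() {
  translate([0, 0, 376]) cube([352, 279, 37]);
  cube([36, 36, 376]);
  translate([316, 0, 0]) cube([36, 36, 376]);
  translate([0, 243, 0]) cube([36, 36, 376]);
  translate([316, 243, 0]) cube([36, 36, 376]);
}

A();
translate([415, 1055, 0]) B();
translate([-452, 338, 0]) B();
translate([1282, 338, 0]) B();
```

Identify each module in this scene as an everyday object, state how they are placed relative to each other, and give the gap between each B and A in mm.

Each stool's nearest face is 100 mm from the table's bounding box.

A is a table. B is a stool. Three stools sit around the table at the +y, −x, +x sides. The gap between each stool and the table is 100 mm.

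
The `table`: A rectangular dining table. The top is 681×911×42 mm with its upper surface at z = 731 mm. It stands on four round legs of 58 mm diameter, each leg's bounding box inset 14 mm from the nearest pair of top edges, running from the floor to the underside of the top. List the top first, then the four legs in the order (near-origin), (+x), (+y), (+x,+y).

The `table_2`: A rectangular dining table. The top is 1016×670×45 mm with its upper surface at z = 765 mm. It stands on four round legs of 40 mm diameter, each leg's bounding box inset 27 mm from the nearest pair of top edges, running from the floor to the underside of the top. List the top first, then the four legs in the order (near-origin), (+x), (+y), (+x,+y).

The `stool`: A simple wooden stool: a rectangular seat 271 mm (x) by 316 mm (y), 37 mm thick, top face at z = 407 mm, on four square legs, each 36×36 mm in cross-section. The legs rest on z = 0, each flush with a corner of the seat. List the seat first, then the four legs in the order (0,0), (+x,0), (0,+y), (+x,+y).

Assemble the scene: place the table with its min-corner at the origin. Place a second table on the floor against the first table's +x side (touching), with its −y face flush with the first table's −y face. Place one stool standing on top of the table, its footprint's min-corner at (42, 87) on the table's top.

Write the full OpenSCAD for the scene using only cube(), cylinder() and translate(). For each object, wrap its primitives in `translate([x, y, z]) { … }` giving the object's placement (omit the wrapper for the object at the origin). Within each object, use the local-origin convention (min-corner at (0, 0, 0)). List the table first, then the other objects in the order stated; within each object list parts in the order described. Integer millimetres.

translate([0, 0, 689]) cube([681, 911, 42]);
translate([43, 43, 0]) cylinder(h = 689, r = 29);
translate([638, 43, 0]) cylinder(h = 689, r = 29);
translate([43, 868, 0]) cylinder(h = 689, r = 29);
translate([638, 868, 0]) cylinder(h = 689, r = 29);
translate([681, 0, 0]) {
  translate([0, 0, 720]) cube([1016, 670, 45]);
  translate([47, 47, 0]) cylinder(h = 720, r = 20);
  translate([969, 47, 0]) cylinder(h = 720, r = 20);
  translate([47, 623, 0]) cylinder(h = 720, r = 20);
  translate([969, 623, 0]) cylinder(h = 720, r = 20);
}
translate([42, 87, 731]) {
  translate([0, 0, 370]) cube([271, 316, 37]);
  cube([36, 36, 370]);
  translate([235, 0, 0]) cube([36, 36, 370]);
  translate([0, 280, 0]) cube([36, 36, 370]);
  translate([235, 280, 0]) cube([36, 36, 370]);
}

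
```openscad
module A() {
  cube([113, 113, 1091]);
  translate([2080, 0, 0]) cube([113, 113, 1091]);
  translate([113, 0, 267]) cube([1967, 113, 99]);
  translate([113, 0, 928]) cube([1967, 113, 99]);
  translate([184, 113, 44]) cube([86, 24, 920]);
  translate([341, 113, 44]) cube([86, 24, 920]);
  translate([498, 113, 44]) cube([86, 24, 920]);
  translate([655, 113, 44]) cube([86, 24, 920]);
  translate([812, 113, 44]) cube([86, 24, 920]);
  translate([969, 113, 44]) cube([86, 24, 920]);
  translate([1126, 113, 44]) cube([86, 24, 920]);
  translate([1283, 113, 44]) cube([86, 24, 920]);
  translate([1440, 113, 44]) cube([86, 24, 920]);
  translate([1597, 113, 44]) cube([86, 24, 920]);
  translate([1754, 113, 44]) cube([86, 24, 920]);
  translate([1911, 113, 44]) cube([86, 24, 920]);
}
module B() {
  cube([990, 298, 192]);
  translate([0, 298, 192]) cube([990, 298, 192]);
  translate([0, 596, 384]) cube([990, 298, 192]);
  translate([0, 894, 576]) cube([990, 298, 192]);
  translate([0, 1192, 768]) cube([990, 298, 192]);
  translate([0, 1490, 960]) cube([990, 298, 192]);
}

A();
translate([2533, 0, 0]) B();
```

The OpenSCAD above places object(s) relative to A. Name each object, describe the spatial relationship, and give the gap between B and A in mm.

The staircase's nearest face is 340 mm from the fence section's +x face.

A is a fence section. B is a staircase. The staircase is on the floor beside the fence section on its +x side. The gap between the staircase and the fence section is 340 mm.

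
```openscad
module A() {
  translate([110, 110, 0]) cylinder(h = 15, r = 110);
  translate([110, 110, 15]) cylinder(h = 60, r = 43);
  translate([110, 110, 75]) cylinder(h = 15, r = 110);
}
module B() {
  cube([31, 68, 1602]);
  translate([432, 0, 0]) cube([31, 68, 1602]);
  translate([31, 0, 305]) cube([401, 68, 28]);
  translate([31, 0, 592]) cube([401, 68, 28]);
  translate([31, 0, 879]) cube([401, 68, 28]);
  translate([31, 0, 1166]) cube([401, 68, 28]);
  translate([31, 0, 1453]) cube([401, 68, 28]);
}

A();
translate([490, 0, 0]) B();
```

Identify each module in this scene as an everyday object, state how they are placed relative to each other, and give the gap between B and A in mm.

A is a spool. B is a ladder. The ladder is on the floor beside the spool on its +x side. The gap between the ladder and the spool is 270 mm.

The ladder's nearest face is 270 mm from the spool's +x face.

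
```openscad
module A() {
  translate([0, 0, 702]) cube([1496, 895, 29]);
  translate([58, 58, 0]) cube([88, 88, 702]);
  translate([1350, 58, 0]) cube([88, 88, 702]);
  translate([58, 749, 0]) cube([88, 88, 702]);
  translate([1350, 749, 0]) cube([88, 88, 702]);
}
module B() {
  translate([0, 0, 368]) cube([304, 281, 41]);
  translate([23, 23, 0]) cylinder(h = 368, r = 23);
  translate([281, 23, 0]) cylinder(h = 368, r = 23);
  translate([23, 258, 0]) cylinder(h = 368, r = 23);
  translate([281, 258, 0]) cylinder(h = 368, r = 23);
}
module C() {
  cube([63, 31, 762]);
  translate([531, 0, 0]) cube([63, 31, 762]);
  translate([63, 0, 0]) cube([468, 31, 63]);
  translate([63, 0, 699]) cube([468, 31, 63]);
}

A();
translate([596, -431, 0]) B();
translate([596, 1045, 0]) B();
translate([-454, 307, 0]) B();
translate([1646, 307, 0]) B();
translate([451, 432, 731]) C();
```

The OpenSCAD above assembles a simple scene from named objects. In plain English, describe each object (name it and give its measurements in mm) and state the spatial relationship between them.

A is a rectangular dining table. The top is 1496×895×29 mm with its upper surface at z = 731 mm. It stands on four 88×88 mm square legs, each inset 58 mm from the nearest pair of top edges, running from the floor to the underside of the top.

B is a four-legged stool. The seat is a 304×281×41 mm slab whose top surface is at z = 409 mm; four round legs, each 46 mm in diameter, run from the floor (z = 0) to the underside of the seat, each leg's axis is inset half a diameter from the nearest pair of seat edges (so the leg's bounding box is flush with the corner).

C is a rectangular picture frame lying in the x–z plane (depth along y). The opening is 468 mm wide (x) by 636 mm tall (z), surrounded by a border 63 mm wide on all four sides. The frame is 31 mm deep and is made of two full-height vertical stiles with two horizontal rails fitted between them.

Four stools sit around the table at the −y, +y, −x, +x sides. The picture frame is on top of the table, centred.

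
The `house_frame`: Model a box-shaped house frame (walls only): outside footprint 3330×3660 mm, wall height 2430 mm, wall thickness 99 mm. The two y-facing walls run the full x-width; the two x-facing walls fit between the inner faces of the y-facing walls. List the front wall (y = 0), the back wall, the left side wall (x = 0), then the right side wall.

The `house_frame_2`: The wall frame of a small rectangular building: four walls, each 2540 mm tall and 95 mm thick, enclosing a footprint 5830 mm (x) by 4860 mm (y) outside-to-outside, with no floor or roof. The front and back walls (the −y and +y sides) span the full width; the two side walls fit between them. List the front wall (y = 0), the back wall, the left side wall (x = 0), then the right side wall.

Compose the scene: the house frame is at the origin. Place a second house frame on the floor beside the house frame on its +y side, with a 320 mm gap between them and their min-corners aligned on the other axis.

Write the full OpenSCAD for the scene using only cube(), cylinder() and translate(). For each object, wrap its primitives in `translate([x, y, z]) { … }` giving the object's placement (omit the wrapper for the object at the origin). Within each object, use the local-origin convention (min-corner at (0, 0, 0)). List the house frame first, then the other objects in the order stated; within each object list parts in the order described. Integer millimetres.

cube([3330, 99, 2430]);
translate([0, 3561, 0]) cube([3330, 99, 2430]);
translate([0, 99, 0]) cube([99, 3462, 2430]);
translate([3231, 99, 0]) cube([99, 3462, 2430]);
translate([0, 3980, 0]) {
  cube([5830, 95, 2540]);
  translate([0, 4765, 0]) cube([5830, 95, 2540]);
  translate([0, 95, 0]) cube([95, 4670, 2540]);
  translate([5735, 95, 0]) cube([95, 4670, 2540]);
}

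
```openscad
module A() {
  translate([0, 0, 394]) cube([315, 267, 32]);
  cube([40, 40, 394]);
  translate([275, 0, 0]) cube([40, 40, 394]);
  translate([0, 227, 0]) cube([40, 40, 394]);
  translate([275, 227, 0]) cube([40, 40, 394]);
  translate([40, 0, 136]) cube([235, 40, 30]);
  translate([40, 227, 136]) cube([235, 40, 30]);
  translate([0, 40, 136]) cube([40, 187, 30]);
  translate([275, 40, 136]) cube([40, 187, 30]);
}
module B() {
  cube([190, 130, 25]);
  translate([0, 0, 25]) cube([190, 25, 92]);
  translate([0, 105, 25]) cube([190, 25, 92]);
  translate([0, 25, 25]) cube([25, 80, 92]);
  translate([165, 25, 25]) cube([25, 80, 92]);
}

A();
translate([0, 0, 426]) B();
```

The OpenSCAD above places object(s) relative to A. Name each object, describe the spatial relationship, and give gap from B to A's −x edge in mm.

The open box's min-x is at 0; the stool's min-x is 0; gap = 0 mm.

A is a stool. B is an open box. The open box is on top of the stool. The gap from the open box to the stool's −x edge is 0 mm.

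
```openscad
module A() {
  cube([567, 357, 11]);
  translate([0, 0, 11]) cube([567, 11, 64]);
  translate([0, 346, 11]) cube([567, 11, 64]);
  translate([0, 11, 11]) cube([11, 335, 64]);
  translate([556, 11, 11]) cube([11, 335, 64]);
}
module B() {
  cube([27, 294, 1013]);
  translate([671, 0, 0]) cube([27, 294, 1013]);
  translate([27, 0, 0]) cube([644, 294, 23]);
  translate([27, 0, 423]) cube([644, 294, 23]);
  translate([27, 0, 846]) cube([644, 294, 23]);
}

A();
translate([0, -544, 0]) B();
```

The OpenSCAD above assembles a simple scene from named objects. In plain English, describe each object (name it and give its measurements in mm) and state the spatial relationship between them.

A is an open-topped rectangular box: outside dimensions 567×357×75 mm, with a uniform wall and base thickness of 11 mm. The base is a full 567×357 slab on the floor; four walls sit on top of the base. The front and back walls (the −y and +y sides) span the full width; the two side walls fit between them.

B is an open bookshelf. Two side panels, each 27 mm thick, 294 mm deep and 1013 mm tall, stand 698 mm apart (outside-to-outside). Between them sit 3 shelves, each 23 mm thick and 294 mm deep, spanning the full gap between the sides. The bottom shelf rests on the floor (its underside at z = 0) and the clear gap between one shelf's top and the next shelf's underside is 400 mm.

The bookshelf is on the floor beside the open box on its −y side.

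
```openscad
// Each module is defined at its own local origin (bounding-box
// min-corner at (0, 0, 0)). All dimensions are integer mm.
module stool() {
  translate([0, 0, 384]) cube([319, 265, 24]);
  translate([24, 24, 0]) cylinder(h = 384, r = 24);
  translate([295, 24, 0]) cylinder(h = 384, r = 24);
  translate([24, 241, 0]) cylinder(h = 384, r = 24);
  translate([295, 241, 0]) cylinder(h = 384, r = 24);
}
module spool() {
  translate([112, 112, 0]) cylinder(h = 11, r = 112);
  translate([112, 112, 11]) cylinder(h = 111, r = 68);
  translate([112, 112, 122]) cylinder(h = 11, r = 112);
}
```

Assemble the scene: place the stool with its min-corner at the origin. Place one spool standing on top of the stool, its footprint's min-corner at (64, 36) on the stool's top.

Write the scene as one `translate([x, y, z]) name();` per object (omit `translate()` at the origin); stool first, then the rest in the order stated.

stool();
translate([64, 36, 408]) spool();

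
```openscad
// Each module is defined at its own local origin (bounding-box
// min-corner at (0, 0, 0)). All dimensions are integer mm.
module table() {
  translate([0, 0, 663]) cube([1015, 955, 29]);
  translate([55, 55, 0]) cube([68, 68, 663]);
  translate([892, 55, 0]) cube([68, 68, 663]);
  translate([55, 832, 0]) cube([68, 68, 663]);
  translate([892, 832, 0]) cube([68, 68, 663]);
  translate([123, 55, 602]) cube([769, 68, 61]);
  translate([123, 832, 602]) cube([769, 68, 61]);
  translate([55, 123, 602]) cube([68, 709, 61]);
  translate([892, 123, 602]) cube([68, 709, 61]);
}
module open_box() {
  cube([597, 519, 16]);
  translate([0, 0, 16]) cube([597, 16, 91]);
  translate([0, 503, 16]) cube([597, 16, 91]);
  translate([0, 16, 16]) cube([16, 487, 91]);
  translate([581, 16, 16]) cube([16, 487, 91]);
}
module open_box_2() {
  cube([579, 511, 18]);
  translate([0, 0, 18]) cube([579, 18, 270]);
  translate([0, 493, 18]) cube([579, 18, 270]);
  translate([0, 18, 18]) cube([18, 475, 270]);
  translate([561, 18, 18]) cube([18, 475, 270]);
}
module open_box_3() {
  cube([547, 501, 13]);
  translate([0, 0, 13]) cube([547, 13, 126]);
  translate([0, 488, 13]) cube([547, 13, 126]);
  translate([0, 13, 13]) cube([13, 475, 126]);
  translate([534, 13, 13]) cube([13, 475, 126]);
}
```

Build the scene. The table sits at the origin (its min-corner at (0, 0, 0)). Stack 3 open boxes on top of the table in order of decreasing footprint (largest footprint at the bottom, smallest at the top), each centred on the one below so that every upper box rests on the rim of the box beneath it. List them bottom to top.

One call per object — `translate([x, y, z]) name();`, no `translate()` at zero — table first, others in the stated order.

table();
translate([209, 218, 692]) open_box();
translate([218, 222, 799]) open_box_2();
translate([234, 227, 1087]) open_box_3();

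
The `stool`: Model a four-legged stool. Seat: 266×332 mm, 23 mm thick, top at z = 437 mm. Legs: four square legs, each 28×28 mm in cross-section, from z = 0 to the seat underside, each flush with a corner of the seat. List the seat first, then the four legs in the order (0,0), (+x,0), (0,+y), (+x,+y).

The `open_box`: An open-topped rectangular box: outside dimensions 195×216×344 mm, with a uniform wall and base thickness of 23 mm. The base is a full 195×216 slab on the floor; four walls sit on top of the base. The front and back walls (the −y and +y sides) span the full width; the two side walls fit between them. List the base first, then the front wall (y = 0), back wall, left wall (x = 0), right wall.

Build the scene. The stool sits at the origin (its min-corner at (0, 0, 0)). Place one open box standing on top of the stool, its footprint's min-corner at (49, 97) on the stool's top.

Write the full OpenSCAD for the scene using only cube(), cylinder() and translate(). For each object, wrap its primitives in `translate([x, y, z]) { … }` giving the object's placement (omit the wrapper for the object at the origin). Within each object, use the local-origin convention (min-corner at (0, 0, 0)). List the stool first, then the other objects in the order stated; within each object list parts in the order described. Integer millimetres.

translate([0, 0, 414]) cube([266, 332, 23]);
cube([28, 28, 414]);
translate([238, 0, 0]) cube([28, 28, 414]);
translate([0, 304, 0]) cube([28, 28, 414]);
translate([238, 304, 0]) cube([28, 28, 414]);
translate([49, 97, 437]) {
  cube([195, 216, 23]);
  translate([0, 0, 23]) cube([195, 23, 321]);
  translate([0, 193, 23]) cube([195, 23, 321]);
  translate([0, 23, 23]) cube([23, 170, 321]);
  translate([172, 23, 23]) cube([23, 170, 321]);
}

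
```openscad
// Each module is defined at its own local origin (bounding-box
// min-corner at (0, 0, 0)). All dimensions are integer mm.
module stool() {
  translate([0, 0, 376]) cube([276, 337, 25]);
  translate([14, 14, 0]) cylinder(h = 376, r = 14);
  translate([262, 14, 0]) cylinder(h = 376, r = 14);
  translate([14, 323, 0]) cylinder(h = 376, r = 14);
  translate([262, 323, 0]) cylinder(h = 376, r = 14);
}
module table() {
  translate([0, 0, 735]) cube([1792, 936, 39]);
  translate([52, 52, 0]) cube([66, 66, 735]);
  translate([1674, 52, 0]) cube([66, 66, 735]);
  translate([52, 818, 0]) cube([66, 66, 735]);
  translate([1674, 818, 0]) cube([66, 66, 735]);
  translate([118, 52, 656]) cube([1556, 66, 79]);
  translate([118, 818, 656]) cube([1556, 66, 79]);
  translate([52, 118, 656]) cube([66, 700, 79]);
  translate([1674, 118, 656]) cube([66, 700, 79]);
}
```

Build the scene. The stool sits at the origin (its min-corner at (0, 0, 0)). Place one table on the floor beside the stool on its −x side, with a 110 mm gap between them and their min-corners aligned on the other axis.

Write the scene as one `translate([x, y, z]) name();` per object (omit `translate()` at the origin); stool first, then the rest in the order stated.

stool();
translate([-1902, 0, 0]) table();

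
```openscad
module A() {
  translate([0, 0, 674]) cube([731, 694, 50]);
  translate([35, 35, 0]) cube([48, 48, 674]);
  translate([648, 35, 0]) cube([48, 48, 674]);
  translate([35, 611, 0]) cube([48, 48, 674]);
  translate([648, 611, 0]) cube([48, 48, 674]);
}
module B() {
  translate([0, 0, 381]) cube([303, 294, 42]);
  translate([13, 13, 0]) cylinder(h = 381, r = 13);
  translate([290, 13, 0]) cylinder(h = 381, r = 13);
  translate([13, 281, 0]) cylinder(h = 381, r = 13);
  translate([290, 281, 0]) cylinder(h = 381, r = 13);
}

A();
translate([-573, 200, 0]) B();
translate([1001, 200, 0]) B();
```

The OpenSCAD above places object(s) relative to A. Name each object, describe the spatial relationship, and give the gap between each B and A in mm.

A is a table. B is a stool. Two stools sit around the table at the −x, +x sides. The gap between each stool and the table is 270 mm.

Each stool's nearest face is 270 mm from the table's bounding box.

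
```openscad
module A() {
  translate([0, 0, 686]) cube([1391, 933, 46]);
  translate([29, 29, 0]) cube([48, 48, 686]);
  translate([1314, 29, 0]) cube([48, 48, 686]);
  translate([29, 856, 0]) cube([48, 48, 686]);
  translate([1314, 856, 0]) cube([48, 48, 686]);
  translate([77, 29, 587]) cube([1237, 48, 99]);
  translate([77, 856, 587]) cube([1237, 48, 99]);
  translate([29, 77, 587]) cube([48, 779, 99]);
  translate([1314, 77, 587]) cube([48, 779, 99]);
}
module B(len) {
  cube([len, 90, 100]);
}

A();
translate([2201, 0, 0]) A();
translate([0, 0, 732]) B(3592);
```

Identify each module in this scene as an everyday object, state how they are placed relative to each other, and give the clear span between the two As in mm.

A is a table. B is a beam. A beam spans the tops of two tables. The clear span between the two tables is 810 mm.

Second table starts at x = 2201; first ends at x = 1391; clear span = 2201 − 1391 = 810 mm.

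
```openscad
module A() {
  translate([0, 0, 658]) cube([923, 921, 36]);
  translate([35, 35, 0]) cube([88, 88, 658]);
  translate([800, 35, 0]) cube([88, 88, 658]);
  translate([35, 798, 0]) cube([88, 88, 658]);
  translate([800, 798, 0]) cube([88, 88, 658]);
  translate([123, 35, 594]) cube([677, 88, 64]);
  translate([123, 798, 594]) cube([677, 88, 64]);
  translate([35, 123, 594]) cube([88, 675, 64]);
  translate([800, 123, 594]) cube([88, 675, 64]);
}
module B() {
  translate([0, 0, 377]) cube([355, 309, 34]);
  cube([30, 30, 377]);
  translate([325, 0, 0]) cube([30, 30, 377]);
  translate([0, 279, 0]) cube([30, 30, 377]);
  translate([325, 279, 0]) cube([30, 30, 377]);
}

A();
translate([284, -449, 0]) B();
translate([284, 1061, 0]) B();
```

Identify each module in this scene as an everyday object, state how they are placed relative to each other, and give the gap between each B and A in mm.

Each stool's nearest face is 140 mm from the table's bounding box.

A is a table. B is a stool. Two stools sit around the table at the −y, +y sides. The gap between each stool and the table is 140 mm.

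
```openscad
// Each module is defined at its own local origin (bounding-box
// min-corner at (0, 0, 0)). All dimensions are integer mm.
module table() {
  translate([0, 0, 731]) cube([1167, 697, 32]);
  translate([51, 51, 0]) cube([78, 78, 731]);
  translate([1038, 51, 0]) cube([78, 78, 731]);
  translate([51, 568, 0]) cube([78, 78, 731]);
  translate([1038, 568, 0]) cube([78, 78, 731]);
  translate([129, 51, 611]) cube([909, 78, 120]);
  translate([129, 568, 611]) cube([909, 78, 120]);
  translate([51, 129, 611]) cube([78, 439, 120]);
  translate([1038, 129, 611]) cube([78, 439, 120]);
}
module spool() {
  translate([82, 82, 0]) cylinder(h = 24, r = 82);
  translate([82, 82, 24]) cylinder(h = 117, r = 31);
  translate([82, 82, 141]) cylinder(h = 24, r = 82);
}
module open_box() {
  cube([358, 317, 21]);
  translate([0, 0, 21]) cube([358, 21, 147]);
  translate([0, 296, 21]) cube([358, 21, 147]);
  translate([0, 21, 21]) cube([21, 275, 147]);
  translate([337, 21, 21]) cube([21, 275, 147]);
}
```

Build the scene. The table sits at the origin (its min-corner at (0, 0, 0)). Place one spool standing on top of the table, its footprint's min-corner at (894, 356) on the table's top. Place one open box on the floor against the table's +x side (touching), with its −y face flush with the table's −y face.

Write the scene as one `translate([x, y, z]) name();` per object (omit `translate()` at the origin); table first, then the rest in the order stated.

table();
translate([894, 356, 763]) spool();
translate([1167, 0, 0]) open_box();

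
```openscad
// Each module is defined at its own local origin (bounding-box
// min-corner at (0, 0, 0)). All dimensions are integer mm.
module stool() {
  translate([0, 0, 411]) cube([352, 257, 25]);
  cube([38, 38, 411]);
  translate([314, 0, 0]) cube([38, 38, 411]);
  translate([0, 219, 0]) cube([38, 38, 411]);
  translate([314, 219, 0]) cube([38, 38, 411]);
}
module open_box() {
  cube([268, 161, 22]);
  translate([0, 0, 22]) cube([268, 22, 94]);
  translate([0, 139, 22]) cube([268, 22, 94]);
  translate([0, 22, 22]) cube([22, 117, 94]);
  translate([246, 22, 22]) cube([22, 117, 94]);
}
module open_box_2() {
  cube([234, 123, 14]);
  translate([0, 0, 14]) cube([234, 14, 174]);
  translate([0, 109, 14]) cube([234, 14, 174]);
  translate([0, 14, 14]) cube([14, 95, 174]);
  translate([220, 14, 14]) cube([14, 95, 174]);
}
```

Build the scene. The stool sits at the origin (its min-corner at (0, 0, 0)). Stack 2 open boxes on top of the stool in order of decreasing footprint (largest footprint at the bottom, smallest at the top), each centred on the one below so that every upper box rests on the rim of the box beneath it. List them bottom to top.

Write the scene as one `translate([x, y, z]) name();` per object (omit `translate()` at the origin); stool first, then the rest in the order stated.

stool();
translate([42, 48, 436]) open_box();
translate([59, 67, 552]) open_box_2();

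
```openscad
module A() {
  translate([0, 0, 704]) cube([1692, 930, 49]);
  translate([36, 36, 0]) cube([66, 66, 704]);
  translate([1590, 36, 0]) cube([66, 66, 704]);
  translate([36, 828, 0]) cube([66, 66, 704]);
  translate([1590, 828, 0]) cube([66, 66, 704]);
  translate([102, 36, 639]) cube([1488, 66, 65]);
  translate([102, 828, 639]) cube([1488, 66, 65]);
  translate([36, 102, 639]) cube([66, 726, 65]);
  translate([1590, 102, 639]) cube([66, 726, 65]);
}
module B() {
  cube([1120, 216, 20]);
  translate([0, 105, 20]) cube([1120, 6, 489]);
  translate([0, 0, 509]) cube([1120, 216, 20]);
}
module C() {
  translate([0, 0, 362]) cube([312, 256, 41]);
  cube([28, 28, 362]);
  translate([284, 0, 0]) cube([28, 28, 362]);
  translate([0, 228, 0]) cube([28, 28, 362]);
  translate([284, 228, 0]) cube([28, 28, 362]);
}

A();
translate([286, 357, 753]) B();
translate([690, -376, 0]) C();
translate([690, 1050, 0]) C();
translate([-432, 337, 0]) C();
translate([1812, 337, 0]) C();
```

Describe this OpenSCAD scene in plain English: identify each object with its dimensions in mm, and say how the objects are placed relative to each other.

A is a table: top 1692 mm (x) × 930 mm (y), 49 mm thick, upper face at z = 753 mm, on four 66×66 mm square legs, each inset 36 mm from the nearest pair of top edges, running from z = 0 to the bottom of the top. Four apron rails, 66 mm thick and 65 mm tall, run between adjacent legs with their top edges flush with the underside of the top and their outer faces flush with the legs' outer faces.

B is an I-beam lying along x, 1120 mm long. Overall section height 529 mm. Two flanges 216 mm wide (y) and 20 mm thick, one on the floor and one at the top; a web 6 mm thick runs between them, centred on the flange width.

C is a four-legged stool. The seat is a 312×256×41 mm slab whose top surface is at z = 403 mm; four square legs, each 28×28 mm in cross-section, run from the floor (z = 0) to the underside of the seat, each flush with a corner of the seat.

The I-beam is on top of the table, centred. Four stools sit around the table at the −y, +y, −x, +x sides.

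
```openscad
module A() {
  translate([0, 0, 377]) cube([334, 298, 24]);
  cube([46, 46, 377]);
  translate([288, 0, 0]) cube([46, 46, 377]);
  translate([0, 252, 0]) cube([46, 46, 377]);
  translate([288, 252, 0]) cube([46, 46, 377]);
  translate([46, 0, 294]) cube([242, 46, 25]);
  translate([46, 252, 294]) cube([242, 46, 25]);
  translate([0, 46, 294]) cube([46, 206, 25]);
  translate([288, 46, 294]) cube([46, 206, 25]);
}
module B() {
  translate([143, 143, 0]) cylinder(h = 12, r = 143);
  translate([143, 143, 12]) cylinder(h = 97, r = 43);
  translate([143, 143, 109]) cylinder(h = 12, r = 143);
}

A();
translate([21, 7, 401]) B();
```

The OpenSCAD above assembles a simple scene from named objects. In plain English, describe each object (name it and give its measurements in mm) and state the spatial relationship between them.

A is a simple wooden stool: a rectangular seat 334 mm (x) by 298 mm (y), 24 mm thick, top face at z = 401 mm, on four square legs, each 46×46 mm in cross-section. The legs rest on z = 0, each flush with a corner of the seat. Four stretchers, 46 mm wide and 25 mm tall, connect adjacent legs with their undersides at z = 294 mm, each running between the inner faces of the legs it joins and aligned with the legs' outer faces on the other axis.

B is a spool: two coaxial disc flanges of radius 143 mm and thickness 12 mm, joined by a core cylinder of radius 43 mm and height 97 mm. The lower flange rests on z = 0 and the three cylinders share a vertical axis.

The spool is on top of the stool.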